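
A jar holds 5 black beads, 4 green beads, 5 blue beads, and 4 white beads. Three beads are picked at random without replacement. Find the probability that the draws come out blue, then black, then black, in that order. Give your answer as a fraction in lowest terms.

25/1224

Multiply the probability of each draw given the previous ones:
P = 5/18 × 5/17 × 4/16 = 100/4896 = 25/1224.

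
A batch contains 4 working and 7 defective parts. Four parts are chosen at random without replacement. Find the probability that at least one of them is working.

59/66

P(no working) = 7/11 × 6/10 × 5/9 × 4/8 = 840/7920 = 7/66.
P(at least one) = 1 − 7/66 = 59/66.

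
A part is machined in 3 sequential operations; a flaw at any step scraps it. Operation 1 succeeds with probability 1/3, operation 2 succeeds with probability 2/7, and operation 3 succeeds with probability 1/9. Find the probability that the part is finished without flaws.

2/189

The events are sequential, so multiply the conditional probabilities:
P = 1/3 × 2/7 × 1/9 = 2/189.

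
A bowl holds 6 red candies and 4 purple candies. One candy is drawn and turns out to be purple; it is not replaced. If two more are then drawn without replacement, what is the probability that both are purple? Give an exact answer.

1/12

After the first draw, 3 of the remaining 9 candies are purple.
P = 3/9 × 2/8 = 6/72 = 1/12.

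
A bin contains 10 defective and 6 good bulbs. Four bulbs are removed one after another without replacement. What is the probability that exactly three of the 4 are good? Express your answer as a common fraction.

One ordering (good drawn first) has probability 6/16 × 5/15 × 4/14 × 10/13 = 1200/43680 = 5/182.
There are C(4,3) = 4 such orderings, each equally likely, so P = 4 × 5/182 = 10/91.

10/91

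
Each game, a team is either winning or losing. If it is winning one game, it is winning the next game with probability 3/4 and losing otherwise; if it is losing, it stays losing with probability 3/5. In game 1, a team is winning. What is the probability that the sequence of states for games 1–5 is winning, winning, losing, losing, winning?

9/200

Game 1 is given. For each transition, use the conditional probability from the current state:
P(winning | winning) = 3/4; P(losing | winning) = 1/4; P(losing | losing) = 3/5; P(winning | losing) = 2/5.
P = 3/4 × 1/4 × 3/5 × 2/5 = 18/400 = 9/200.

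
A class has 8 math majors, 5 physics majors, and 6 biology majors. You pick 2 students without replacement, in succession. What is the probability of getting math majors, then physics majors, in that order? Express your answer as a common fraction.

20/171

Each draw changes the counts, so multiply the conditional probabilities along the sequence:
P = 8/19 × 5/18 = 40/342 = 20/171.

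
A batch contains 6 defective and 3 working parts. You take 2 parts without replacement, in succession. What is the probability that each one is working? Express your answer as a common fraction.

P(all working) = 3/9 × 2/8 = 6/72 = 1/12.

1/12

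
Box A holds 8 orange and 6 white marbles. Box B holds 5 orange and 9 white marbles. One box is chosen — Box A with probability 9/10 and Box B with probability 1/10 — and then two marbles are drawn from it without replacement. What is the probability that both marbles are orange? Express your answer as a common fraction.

From Box A: P(both orange) = (8/14)(7/13) = 4/13.
From Box B: P(both orange) = (5/14)(4/13) = 10/91.
Total probability = (9/10)(4/13) + (1/10)(10/91) = 131/455.

131/455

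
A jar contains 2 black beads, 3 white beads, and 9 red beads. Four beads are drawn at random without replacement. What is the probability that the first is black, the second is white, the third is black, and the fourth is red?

Each draw changes the counts, so multiply the conditional probabilities along the sequence:
P = 2/14 × 3/13 × 1/12 × 9/11 = 54/24024 = 9/4004.

9/4004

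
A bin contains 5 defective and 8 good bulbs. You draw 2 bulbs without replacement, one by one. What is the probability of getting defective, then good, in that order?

Each draw changes the counts, so multiply the conditional probabilities along the sequence:
P = 5/13 × 8/12 = 40/156 = 10/39.

10/39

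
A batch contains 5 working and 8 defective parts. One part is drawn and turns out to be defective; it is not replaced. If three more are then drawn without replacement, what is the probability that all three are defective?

7/44

After the first draw, 7 of the remaining 12 parts are defective.
P = 7/12 × 6/11 × 5/10 = 210/1320 = 7/44.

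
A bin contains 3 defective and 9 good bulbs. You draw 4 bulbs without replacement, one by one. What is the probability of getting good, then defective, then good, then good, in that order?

Each draw changes the counts, so multiply the conditional probabilities along the sequence:
P = 9/12 × 3/11 × 8/10 × 7/9 = 1512/11880 = 7/55.

7/55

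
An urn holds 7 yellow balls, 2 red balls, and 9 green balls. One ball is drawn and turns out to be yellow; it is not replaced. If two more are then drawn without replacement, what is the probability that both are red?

With the first ball removed, 2 red remain out of 17.
P = 2/17 × 1/16 = 2/272 = 1/136.

1/136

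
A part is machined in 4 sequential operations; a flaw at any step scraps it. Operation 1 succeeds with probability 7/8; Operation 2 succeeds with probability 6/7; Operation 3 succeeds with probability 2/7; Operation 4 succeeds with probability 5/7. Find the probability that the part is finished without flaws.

15/98

Each stage is reached only if all earlier stages succeed, so
P = 7/8 × 6/7 × 2/7 × 5/7 = 420/2744 = 15/98.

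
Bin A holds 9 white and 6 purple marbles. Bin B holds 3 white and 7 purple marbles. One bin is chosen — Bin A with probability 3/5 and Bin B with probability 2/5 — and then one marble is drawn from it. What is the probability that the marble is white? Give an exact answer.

From Bin A: P(white) = 9/15.
From Bin B: P(white) = 3/10.
Total probability = (3/5)(9/15) + (2/5)(3/10) = 12/25.

12/25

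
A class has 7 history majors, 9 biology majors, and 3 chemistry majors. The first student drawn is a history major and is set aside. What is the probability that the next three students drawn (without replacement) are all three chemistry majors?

1/816

With the first student removed, 3 chemistry majors remain out of 18.
P = 3/18 × 2/17 × 1/16 = 6/4896 = 1/816.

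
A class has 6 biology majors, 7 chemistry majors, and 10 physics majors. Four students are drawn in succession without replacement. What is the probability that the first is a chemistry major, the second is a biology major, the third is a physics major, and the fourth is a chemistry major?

Chain rule:
P = 7/23 × 6/22 × 10/21 × 6/20 = 2520/212520 = 3/253.

3/253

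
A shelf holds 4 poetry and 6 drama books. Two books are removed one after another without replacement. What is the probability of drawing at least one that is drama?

13/15

P(no drama) = 4/10 × 3/9 = 12/90 = 2/15.
P(at least one) = 1 − 2/15 = 13/15.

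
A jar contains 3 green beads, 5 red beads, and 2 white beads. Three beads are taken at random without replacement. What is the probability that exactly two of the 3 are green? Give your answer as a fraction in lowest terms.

One ordering (green drawn first) has probability 3/10 × 2/9 × 7/8 = 42/720 = 7/120.
There are C(3,2) = 3 such orderings, each equally likely, so P = 3 × 7/120 = 7/40.

7/40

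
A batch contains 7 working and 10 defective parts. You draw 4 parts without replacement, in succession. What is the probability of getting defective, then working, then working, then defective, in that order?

Each draw changes the counts, so multiply the conditional probabilities along the sequence:
P = 10/17 × 7/16 × 6/15 × 9/14 = 3780/57120 = 9/136.

9/136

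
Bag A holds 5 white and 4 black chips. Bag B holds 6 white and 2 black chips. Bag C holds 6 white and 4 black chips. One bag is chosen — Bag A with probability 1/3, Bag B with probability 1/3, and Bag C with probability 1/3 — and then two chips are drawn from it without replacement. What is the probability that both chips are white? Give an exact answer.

From Bag A: P(both white) = (5/9)(4/8) = 5/18.
From Bag B: P(both white) = (6/8)(5/7) = 15/28.
From Bag C: P(both white) = (6/10)(5/9) = 1/3.
Total probability = (1/3)(5/18) + (1/3)(15/28) + (1/3)(1/3) = 289/756.

289/756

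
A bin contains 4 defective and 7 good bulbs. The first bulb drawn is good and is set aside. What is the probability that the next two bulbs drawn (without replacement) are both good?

With the first bulb removed, 6 good remain out of 10.
P = 6/10 × 5/9 = 30/90 = 1/3.

1/3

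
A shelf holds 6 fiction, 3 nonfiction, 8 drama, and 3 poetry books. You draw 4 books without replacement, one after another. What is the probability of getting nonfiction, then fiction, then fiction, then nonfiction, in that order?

1/646

Each draw changes the counts, so multiply the conditional probabilities along the sequence:
P = 3/20 × 6/19 × 5/18 × 2/17 = 180/116280 = 1/646.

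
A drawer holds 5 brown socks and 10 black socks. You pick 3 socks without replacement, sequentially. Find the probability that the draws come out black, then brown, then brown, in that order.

Each draw changes the counts, so multiply the conditional probabilities along the sequence:
P = 10/15 × 5/14 × 4/13 = 200/2730 = 20/273.

20/273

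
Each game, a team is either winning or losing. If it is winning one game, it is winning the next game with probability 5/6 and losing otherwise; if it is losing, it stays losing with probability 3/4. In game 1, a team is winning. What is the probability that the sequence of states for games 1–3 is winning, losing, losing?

1/8

Game 1 is given. For each transition, use the conditional probability from the current state:
P(losing | winning) = 1/6; P(losing | losing) = 3/4.
P = 1/6 × 3/4 = 3/24 = 1/8.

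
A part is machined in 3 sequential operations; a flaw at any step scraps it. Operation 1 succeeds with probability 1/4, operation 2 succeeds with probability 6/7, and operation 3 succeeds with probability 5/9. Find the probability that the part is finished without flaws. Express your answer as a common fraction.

5/42

The events are sequential, so multiply the conditional probabilities:
P = 1/4 × 6/7 × 5/9 = 30/252 = 5/42.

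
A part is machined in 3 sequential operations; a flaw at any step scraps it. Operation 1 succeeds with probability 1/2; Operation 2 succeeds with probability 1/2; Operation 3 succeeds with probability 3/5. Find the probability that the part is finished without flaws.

Each stage is reached only if all earlier stages succeed, so
P = 1/2 × 1/2 × 3/5 = 3/20.

3/20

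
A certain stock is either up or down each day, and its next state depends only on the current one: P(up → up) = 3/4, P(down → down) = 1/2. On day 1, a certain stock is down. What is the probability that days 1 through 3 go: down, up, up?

Day 1 is given. For each transition, use the conditional probability from the current state:
P(up | down) = 1/2; P(up | up) = 3/4.
P = 1/2 × 3/4 = 3/8.

3/8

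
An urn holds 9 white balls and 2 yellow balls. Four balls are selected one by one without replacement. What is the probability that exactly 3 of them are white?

One ordering (white drawn first) has probability 9/11 × 8/10 × 7/9 × 2/8 = 1008/7920 = 7/55.
There are C(4,3) = 4 such orderings, each equally likely, so P = 4 × 7/55 = 28/55.

28/55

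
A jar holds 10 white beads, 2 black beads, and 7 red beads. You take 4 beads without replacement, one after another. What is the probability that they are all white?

35/646

P(all white) = 10/19 × 9/18 × 8/17 × 7/16 = 5040/93024 = 35/646.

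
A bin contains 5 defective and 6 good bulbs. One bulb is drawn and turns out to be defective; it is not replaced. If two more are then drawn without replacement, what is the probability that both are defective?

2/15

After the first draw, 4 of the remaining 10 bulbs are defective.
P = 4/10 × 3/9 = 12/90 = 2/15.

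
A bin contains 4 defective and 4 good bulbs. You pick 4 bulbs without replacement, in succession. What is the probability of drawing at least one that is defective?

P(no defective) = 4/8 × 3/7 × 2/6 × 1/5 = 24/1680 = 1/70.
P(at least one) = 1 − 1/70 = 69/70.

69/70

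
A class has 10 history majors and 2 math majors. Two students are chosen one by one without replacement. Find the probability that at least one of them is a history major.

65/66

P(no history majors) = 2/12 × 1/11 = 2/132 = 1/66.
P(at least one) = 1 − 1/66 = 65/66.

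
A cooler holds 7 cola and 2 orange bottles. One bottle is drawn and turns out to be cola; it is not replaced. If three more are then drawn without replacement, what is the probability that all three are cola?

5/14

After the first draw, 6 of the remaining 8 bottles are cola.
P = 6/8 × 5/7 × 4/6 = 120/336 = 5/14.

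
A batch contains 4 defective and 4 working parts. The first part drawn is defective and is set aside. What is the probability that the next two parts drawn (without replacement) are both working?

After the first draw, 4 of the remaining 7 parts are working.
P = 4/7 × 3/6 = 12/42 = 2/7.

2/7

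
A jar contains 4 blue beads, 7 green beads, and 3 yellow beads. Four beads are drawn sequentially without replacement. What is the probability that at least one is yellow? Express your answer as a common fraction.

61/91

P(no yellow) = 11/14 × 10/13 × 9/12 × 8/11 = 7920/24024 = 30/91.
P(at least one) = 1 − 30/91 = 61/91.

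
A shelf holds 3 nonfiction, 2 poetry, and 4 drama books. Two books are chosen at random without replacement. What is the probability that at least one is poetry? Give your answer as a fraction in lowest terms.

5/12

P(no poetry) = 7/9 × 6/8 = 42/72 = 7/12.
P(at least one) = 1 − 7/12 = 5/12.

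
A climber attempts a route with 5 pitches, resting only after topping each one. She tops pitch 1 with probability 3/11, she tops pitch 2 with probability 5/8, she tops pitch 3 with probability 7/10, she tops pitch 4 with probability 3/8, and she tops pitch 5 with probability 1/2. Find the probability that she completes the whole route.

Multiplying along the chain,
P = 3/11 × 5/8 × 7/10 × 3/8 × 1/2 = 315/14080 = 63/2816.

63/2816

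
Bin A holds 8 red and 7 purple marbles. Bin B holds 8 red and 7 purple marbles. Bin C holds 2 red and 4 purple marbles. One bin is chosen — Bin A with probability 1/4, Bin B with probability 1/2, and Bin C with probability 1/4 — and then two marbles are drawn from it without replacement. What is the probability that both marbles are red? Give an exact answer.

13/60

From Bin A: P(both red) = (8/15)(7/14) = 4/15.
From Bin B: P(both red) = (8/15)(7/14) = 4/15.
From Bin C: P(both red) = (2/6)(1/5) = 1/15.
Total probability = (1/4)(4/15) + (1/2)(4/15) + (1/4)(1/15) = 13/60.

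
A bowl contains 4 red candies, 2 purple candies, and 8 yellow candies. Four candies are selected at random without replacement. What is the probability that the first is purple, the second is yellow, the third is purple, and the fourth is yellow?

Chain rule:
P = 2/14 × 8/13 × 1/12 × 7/11 = 112/24024 = 2/429.

2/429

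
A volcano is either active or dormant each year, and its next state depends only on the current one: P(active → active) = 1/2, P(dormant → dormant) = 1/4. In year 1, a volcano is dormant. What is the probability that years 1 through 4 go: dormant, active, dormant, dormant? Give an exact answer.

Year 1 is given. For each transition, use the conditional probability from the current state:
P(active | dormant) = 3/4; P(dormant | active) = 1/2; P(dormant | dormant) = 1/4.
P = 3/4 × 1/2 × 1/4 = 3/32.

3/32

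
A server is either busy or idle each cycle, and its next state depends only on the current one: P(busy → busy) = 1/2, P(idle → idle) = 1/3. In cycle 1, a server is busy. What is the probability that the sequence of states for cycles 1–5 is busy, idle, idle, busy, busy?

Cycle 1 is given. For each transition, use the conditional probability from the current state:
P(idle | busy) = 1/2; P(idle | idle) = 1/3; P(busy | idle) = 2/3; P(busy | busy) = 1/2.
P = 1/2 × 1/3 × 2/3 × 1/2 = 2/36 = 1/18.

1/18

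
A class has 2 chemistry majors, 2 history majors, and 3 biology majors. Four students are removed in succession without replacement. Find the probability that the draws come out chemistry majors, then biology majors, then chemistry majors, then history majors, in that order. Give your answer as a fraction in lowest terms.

1/70

Multiply the probability of each draw given the previous ones:
P = 2/7 × 3/6 × 1/5 × 2/4 = 12/840 = 1/70.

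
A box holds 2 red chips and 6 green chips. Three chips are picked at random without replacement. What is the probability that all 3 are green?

5/14

P(all green) = 6/8 × 5/7 × 4/6 = 120/336 = 5/14.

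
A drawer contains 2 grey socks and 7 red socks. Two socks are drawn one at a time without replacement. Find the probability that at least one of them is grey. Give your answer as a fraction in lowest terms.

5/12

P(no grey) = 7/9 × 6/8 = 42/72 = 7/12.
P(at least one) = 1 − 7/12 = 5/12.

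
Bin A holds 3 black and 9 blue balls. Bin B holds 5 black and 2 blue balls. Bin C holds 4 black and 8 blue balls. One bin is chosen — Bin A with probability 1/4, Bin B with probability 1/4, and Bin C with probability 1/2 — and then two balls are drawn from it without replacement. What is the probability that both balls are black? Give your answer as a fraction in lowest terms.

From Bin A: P(both black) = (3/12)(2/11) = 1/22.
From Bin B: P(both black) = (5/7)(4/6) = 10/21.
From Bin C: P(both black) = (4/12)(3/11) = 1/11.
Total probability = (1/4)(1/22) + (1/4)(10/21) + (1/2)(1/11) = 325/1848.

325/1848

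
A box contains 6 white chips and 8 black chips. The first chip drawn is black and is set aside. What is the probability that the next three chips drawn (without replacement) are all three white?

After the first draw, 6 of the remaining 13 chips are white.
P = 6/13 × 5/12 × 4/11 = 120/1716 = 10/143.

10/143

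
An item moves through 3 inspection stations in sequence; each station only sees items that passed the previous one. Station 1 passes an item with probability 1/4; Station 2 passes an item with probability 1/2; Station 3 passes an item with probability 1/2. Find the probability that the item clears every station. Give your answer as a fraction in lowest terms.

1/16

The events are sequential, so multiply the conditional probabilities:
P = 1/4 × 1/2 × 1/2 = 1/16.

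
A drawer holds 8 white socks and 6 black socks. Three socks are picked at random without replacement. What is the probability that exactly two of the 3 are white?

6/13

One ordering (white drawn first) has probability 8/14 × 7/13 × 6/12 = 336/2184 = 2/13.
There are C(3,2) = 3 such orderings, each equally likely, so P = 3 × 2/13 = 6/13.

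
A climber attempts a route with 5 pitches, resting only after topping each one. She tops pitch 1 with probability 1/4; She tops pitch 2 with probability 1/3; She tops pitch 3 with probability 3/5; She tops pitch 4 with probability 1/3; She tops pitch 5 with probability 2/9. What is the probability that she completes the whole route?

The events are sequential, so multiply the conditional probabilities:
P = 1/4 × 1/3 × 3/5 × 1/3 × 2/9 = 6/1620 = 1/270.

1/270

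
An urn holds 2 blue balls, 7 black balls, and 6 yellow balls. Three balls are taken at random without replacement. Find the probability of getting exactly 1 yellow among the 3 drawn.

One ordering (yellow drawn first) has probability 6/15 × 9/14 × 8/13 = 432/2730 = 72/455.
There are C(3,1) = 3 such orderings, each equally likely, so P = 3 × 72/455 = 216/455.

216/455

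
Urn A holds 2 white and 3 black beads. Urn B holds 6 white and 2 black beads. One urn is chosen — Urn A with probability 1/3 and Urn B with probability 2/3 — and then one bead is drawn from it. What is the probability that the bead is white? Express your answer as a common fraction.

19/30

From Urn A: P(white) = 2/5.
From Urn B: P(white) = 6/8.
Total probability = (1/3)(2/5) + (2/3)(6/8) = 19/30.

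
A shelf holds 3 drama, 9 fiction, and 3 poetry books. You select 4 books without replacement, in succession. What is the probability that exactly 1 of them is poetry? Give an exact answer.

One ordering (poetry drawn first) has probability 3/15 × 12/14 × 11/13 × 10/12 = 3960/32760 = 11/91.
There are C(4,1) = 4 such orderings, each equally likely, so P = 4 × 11/91 = 44/91.

44/91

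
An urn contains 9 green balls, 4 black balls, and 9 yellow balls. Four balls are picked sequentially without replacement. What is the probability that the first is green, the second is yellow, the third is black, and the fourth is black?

Multiply the probability of each draw given the previous ones:
P = 9/22 × 9/21 × 4/20 × 3/19 = 972/175560 = 81/14630.

81/14630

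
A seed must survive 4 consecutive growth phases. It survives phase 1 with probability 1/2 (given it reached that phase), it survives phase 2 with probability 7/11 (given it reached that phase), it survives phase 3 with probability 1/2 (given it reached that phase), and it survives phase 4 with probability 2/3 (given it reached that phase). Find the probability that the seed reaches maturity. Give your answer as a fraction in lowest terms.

The events are sequential, so multiply the conditional probabilities:
P = 1/2 × 7/11 × 1/2 × 2/3 = 14/132 = 7/66.

7/66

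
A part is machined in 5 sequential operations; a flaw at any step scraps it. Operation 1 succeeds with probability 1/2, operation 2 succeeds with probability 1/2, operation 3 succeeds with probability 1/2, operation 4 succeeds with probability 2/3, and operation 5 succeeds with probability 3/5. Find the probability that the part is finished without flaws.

Each stage is reached only if all earlier stages succeed, so
P = 1/2 × 1/2 × 1/2 × 2/3 × 3/5 = 6/120 = 1/20.

1/20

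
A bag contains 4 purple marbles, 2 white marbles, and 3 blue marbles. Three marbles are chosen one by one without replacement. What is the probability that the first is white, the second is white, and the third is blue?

1/84

Chain rule:
P = 2/9 × 1/8 × 3/7 = 6/504 = 1/84.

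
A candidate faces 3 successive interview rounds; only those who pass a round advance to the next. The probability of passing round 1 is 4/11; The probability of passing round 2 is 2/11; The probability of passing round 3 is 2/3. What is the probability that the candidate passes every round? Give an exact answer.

Multiplying along the chain,
P = 4/11 × 2/11 × 2/3 = 16/363.

16/363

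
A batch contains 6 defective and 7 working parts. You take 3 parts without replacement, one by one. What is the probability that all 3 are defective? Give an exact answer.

10/143

P = 6/13 × 5/12 × 4/11 = 120/1716 = 10/143.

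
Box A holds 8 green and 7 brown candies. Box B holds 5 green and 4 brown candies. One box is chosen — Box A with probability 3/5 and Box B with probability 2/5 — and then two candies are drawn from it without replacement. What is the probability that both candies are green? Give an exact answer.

From Box A: P(both green) = (8/15)(7/14) = 4/15.
From Box B: P(both green) = (5/9)(4/8) = 5/18.
Total probability = (3/5)(4/15) + (2/5)(5/18) = 61/225.

61/225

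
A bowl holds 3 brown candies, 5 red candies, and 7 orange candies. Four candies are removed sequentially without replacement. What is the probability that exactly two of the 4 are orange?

One ordering (orange drawn first) has probability 7/15 × 6/14 × 8/13 × 7/12 = 2352/32760 = 14/195.
There are C(4,2) = 6 such orderings, each equally likely, so P = 6 × 14/195 = 28/65.

28/65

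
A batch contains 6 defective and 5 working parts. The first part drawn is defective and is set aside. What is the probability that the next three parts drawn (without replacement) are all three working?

1/12

With the first part removed, 5 working remain out of 10.
P = 5/10 × 4/9 × 3/8 = 60/720 = 1/12.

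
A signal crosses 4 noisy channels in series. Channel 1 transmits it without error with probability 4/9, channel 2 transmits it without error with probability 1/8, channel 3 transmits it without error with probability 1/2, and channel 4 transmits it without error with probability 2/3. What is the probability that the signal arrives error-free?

1/54

The events are sequential, so multiply the conditional probabilities:
P = 4/9 × 1/8 × 1/2 × 2/3 = 8/432 = 1/54.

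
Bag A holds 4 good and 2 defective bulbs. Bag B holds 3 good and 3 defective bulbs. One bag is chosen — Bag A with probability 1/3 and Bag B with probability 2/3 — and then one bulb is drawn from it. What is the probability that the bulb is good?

From Bag A: P(good) = 4/6.
From Bag B: P(good) = 3/6.
Total probability = (1/3)(4/6) + (2/3)(3/6) = 5/9.

5/9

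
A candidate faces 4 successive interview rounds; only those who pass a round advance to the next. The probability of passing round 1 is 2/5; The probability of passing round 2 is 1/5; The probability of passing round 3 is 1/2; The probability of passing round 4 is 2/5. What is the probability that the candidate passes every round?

Each stage is reached only if all earlier stages succeed, so
P = 2/5 × 1/5 × 1/2 × 2/5 = 4/250 = 2/125.

2/125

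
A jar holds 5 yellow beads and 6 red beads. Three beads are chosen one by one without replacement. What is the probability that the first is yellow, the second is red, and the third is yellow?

Chain rule:
P = 5/11 × 6/10 × 4/9 = 120/990 = 4/33.

4/33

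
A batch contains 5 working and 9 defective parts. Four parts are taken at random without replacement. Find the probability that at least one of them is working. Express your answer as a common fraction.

P(no working) = 9/14 × 8/13 × 7/12 × 6/11 = 3024/24024 = 18/143.
P(at least one) = 1 − 18/143 = 125/143.

125/143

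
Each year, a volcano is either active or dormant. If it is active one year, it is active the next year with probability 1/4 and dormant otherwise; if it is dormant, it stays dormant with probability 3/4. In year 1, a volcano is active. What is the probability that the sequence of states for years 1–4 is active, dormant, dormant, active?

9/64

Year 1 is given. For each transition, use the conditional probability from the current state:
P(dormant | active) = 3/4; P(dormant | dormant) = 3/4; P(active | dormant) = 1/4.
P = 3/4 × 3/4 × 1/4 = 9/64.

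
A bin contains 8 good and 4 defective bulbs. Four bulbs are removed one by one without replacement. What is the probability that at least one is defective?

P(no defective) = 8/12 × 7/11 × 6/10 × 5/9 = 1680/11880 = 14/99.
P(at least one) = 1 − 14/99 = 85/99.

85/99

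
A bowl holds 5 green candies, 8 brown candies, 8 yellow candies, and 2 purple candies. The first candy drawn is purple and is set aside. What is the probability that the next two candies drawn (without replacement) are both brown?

After the first draw, 8 of the remaining 22 candies are brown.
P = 8/22 × 7/21 = 56/462 = 4/33.

4/33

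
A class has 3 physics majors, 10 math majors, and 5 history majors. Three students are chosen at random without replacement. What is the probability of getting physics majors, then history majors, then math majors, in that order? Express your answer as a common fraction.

25/816

Chain rule:
P = 3/18 × 5/17 × 10/16 = 150/4896 = 25/816.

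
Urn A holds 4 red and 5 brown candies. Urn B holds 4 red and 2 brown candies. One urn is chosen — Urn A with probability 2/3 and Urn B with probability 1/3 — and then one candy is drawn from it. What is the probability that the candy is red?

From Urn A: P(red) = 4/9.
From Urn B: P(red) = 4/6.
Total probability = (2/3)(4/9) + (1/3)(4/6) = 14/27.

14/27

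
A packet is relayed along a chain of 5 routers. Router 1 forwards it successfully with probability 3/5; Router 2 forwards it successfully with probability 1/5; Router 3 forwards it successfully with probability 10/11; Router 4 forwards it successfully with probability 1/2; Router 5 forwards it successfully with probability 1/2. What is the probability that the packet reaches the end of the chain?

3/110

Multiplying along the chain,
P = 3/5 × 1/5 × 10/11 × 1/2 × 1/2 = 30/1100 = 3/110.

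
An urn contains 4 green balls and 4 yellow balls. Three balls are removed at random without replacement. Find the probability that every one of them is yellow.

1/14

P(every draw is yellow) = 4/8 × 3/7 × 2/6 = 24/336 = 1/14.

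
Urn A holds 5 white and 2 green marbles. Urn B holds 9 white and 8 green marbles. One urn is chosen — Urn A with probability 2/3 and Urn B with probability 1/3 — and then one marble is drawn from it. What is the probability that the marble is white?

233/357

From Urn A: P(white) = 5/7.
From Urn B: P(white) = 9/17.
Total probability = (2/3)(5/7) + (1/3)(9/17) = 233/357.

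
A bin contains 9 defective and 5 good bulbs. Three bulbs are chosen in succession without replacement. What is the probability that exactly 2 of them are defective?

One ordering (defective drawn first) has probability 9/14 × 8/13 × 5/12 = 360/2184 = 15/91.
There are C(3,2) = 3 such orderings, each equally likely, so P = 3 × 15/91 = 45/91.

45/91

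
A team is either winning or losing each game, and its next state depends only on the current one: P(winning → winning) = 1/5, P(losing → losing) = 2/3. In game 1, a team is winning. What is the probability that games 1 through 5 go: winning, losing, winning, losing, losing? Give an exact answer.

Game 1 is given. For each transition, use the conditional probability from the current state:
P(losing | winning) = 4/5; P(winning | losing) = 1/3; P(losing | winning) = 4/5; P(losing | losing) = 2/3.
P = 4/5 × 1/3 × 4/5 × 2/3 = 32/225.

32/225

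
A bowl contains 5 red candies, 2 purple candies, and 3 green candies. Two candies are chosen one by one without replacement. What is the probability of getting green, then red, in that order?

1/6

Chain rule:
P = 3/10 × 5/9 = 15/90 = 1/6.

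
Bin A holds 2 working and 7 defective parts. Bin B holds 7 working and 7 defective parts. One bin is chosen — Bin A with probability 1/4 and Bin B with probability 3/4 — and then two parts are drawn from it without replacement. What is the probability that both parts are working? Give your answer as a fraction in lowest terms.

From Bin A: P(both working) = (2/9)(1/8) = 1/36.
From Bin B: P(both working) = (7/14)(6/13) = 3/13.
Total probability = (1/4)(1/36) + (3/4)(3/13) = 337/1872.

337/1872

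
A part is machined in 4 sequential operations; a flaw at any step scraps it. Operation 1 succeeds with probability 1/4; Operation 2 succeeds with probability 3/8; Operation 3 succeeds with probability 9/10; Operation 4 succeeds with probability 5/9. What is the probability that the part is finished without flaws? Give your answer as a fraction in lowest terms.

Each stage is reached only if all earlier stages succeed, so
P = 1/4 × 3/8 × 9/10 × 5/9 = 135/2880 = 3/64.

3/64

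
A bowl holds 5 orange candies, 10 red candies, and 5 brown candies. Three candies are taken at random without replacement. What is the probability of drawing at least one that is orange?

P(no orange) = 15/20 × 14/19 × 13/18 = 2730/6840 = 91/228.
P(at least one) = 1 − 91/228 = 137/228.

137/228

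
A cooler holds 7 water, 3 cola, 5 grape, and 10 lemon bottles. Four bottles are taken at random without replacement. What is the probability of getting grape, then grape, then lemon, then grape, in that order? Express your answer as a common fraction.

1/506

Multiply the probability of each draw given the previous ones:
P = 5/25 × 4/24 × 10/23 × 3/22 = 600/303600 = 1/506.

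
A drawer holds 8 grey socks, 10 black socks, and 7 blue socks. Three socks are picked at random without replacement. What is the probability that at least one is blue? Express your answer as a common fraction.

P(no blue) = 18/25 × 17/24 × 16/23 = 4896/13800 = 204/575.
P(at least one) = 1 − 204/575 = 371/575.

371/575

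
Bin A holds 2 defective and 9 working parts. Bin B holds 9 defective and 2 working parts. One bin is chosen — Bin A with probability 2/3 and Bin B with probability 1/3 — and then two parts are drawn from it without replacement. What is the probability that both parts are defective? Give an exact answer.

From Bin A: P(both defective) = (2/11)(1/10) = 1/55.
From Bin B: P(both defective) = (9/11)(8/10) = 36/55.
Total probability = (2/3)(1/55) + (1/3)(36/55) = 38/165.

38/165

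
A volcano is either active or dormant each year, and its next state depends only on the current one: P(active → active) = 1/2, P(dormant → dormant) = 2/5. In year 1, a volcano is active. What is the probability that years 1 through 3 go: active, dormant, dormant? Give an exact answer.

Year 1 is given. For each transition, use the conditional probability from the current state:
P(dormant | active) = 1/2; P(dormant | dormant) = 2/5.
P = 1/2 × 2/5 = 2/10 = 1/5.

1/5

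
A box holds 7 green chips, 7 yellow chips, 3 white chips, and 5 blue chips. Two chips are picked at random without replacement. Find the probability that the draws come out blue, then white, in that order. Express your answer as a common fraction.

Chain rule:
P = 5/22 × 3/21 = 15/462 = 5/154.

5/154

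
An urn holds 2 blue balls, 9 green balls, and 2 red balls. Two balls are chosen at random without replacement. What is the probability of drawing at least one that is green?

P(no green) = 4/13 × 3/12 = 12/156 = 1/13.
P(at least one) = 1 − 1/13 = 12/13.

12/13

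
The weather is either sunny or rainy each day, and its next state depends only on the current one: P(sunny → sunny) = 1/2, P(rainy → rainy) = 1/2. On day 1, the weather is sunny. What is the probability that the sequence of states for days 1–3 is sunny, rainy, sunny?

Day 1 is given. For each transition, use the conditional probability from the current state:
P(rainy | sunny) = 1/2; P(sunny | rainy) = 1/2.
P = 1/2 × 1/2 = 1/4.

1/4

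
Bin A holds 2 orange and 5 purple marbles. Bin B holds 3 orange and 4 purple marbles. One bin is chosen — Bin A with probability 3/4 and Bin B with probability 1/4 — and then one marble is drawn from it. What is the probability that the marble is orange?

From Bin A: P(orange) = 2/7.
From Bin B: P(orange) = 3/7.
Total probability = (3/4)(2/7) + (1/4)(3/7) = 9/28.

9/28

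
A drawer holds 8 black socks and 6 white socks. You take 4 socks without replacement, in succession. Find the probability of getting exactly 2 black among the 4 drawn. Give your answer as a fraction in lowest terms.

One ordering (black drawn first) has probability 8/14 × 7/13 × 6/12 × 5/11 = 1680/24024 = 10/143.
There are C(4,2) = 6 such orderings, each equally likely, so P = 6 × 10/143 = 60/143.

60/143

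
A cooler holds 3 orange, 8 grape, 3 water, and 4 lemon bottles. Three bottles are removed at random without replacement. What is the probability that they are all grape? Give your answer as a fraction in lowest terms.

7/102

P = 8/18 × 7/17 × 6/16 = 336/4896 = 7/102.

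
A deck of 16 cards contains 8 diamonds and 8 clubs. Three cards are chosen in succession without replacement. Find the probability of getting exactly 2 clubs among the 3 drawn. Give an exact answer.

One ordering (clubs drawn first) has probability 8/16 × 7/15 × 8/14 = 448/3360 = 2/15.
There are C(3,2) = 3 such orderings, each equally likely, so P = 3 × 2/15 = 2/5.

2/5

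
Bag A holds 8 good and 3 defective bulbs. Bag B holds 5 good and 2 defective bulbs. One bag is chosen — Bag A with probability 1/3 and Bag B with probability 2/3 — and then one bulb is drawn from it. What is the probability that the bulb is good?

From Bag A: P(good) = 8/11.
From Bag B: P(good) = 5/7.
Total probability = (1/3)(8/11) + (2/3)(5/7) = 166/231.

166/231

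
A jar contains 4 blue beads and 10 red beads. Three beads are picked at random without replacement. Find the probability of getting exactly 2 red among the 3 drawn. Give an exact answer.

One ordering (red drawn first) has probability 10/14 × 9/13 × 4/12 = 360/2184 = 15/91.
There are C(3,2) = 3 such orderings, each equally likely, so P = 3 × 15/91 = 45/91.

45/91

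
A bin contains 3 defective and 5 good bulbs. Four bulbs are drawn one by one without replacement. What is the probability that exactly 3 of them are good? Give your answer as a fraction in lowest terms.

3/7

One ordering (good drawn first) has probability 5/8 × 4/7 × 3/6 × 3/5 = 180/1680 = 3/28.
There are C(4,3) = 4 such orderings, each equally likely, so P = 4 × 3/28 = 3/7.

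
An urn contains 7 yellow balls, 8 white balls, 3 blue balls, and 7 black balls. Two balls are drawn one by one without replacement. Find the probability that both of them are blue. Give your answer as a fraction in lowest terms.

P = 3/25 × 2/24 = 6/600 = 1/100.

1/100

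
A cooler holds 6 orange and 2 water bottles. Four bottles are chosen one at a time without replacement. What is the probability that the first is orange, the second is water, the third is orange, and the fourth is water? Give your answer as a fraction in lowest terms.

1/28

Chain rule:
P = 6/8 × 2/7 × 5/6 × 1/5 = 60/1680 = 1/28.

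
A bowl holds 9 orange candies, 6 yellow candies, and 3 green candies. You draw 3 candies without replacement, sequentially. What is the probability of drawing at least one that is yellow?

P(no yellow) = 12/18 × 11/17 × 10/16 = 1320/4896 = 55/204.
P(at least one) = 1 − 55/204 = 149/204.

149/204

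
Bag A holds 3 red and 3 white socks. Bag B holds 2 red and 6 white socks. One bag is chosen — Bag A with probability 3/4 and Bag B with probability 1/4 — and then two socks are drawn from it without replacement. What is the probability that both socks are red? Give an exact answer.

From Bag A: P(both red) = (3/6)(2/5) = 1/5.
From Bag B: P(both red) = (2/8)(1/7) = 1/28.
Total probability = (3/4)(1/5) + (1/4)(1/28) = 89/560.

89/560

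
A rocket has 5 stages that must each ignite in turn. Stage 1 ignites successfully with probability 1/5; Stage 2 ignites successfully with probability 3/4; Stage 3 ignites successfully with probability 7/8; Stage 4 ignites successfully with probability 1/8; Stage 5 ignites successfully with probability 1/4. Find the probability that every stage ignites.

The events are sequential, so multiply the conditional probabilities:
P = 1/5 × 3/4 × 7/8 × 1/8 × 1/4 = 21/5120.

21/5120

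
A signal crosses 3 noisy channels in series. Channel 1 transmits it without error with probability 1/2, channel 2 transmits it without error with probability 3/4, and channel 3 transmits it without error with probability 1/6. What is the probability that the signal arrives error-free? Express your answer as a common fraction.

The events are sequential, so multiply the conditional probabilities:
P = 1/2 × 3/4 × 1/6 = 3/48 = 1/16.

1/16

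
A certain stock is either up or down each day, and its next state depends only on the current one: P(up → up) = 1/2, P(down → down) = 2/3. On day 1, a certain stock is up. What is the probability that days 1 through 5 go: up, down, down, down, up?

2/27

Day 1 is given. For each transition, use the conditional probability from the current state:
P(down | up) = 1/2; P(down | down) = 2/3; P(down | down) = 2/3; P(up | down) = 1/3.
P = 1/2 × 2/3 × 2/3 × 1/3 = 4/54 = 2/27.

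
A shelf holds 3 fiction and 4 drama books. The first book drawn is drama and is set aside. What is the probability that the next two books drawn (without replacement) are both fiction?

With the first book removed, 3 fiction remain out of 6.
P = 3/6 × 2/5 = 6/30 = 1/5.

1/5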